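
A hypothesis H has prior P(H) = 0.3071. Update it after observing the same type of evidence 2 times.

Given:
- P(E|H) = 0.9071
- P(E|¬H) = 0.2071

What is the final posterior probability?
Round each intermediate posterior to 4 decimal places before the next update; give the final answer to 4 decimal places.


Sequential Bayesian updating:

Initial prior: P(H) = 0.3071

Update 1:
  P(E) = 0.9071 × 0.3071 + 0.2071 × 0.6929 = 0.27857041 + 0.14349959 = 0.42207000
  P(H|E) = 0.27857041 / 0.42207000 = 0.6600

Update 2:
  P(E) = 0.9071 × 0.6600 + 0.2071 × 0.3400 = 0.59868600 + 0.07041400 = 0.66910000
  P(H|E) = 0.59868600 / 0.66910000 = 0.8948

Final posterior: 0.8948


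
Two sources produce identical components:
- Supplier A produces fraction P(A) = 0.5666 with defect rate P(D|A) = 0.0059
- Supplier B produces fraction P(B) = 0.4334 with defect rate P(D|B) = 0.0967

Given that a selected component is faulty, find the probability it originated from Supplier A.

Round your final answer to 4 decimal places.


Let A = from Supplier A, D = faulty

Given:
- P(A) = 0.5666, P(B) = 0.4334
- P(D|A) = 0.0059, P(D|B) = 0.0967

Step 1: Find P(D)
P(D) = P(D|A)P(A) + P(D|B)P(B)
     = 0.0059 × 0.5666 + 0.0967 × 0.4334
     = 0.00334294 + 0.04190978
     = 0.04525272

Step 2: Apply Bayes' theorem
P(A|D) = P(D|A)P(A) / P(D)
       = 0.00334294 / 0.04525272
       = 0.0739


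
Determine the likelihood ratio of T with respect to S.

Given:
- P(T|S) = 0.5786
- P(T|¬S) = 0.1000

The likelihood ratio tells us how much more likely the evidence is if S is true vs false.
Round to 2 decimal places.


Likelihood Ratio (LR) = P(T|S) / P(T|¬S)

LR = 0.5786 / 0.1000
   = 5.79

The evidence is 5.79 times more likely if S is true than if S is false.
LR > 1, so observing T raises the odds in favor of S.


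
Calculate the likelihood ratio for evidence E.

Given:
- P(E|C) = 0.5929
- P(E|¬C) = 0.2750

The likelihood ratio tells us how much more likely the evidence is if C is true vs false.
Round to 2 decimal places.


Likelihood Ratio (LR) = P(E|C) / P(E|¬C)

LR = 0.5929 / 0.2750
   = 2.16

The evidence is 2.16 times more likely if C is true than if C is false.
LR > 1, so observing E raises the odds in favor of C.


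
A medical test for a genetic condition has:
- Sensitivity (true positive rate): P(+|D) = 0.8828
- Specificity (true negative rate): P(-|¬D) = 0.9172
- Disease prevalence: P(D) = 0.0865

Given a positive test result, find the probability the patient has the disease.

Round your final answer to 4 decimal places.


Let D = has disease, + = positive test

Given:
- P(D) = 0.0865 (prevalence)
- P(+|D) = 0.8828 (sensitivity)
- P(-|¬D) = 0.9172 (specificity)
- P(+|¬D) = 0.0828 (false positive rate = 1 - specificity)

Step 1: Find P(+)
P(+) = P(+|D)P(D) + P(+|¬D)P(¬D)
     = 0.8828 × 0.0865 + 0.0828 × 0.9135
     = 0.07636220 + 0.07563780
     = 0.15200000

Step 2: Apply Bayes' theorem for P(D|+)
P(D|+) = P(+|D)P(D) / P(+)
       = 0.07636220 / 0.15200000
       = 0.5024


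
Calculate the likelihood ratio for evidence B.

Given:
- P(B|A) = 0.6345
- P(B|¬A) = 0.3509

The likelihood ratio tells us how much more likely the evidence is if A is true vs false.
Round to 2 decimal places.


Likelihood Ratio (LR) = P(B|A) / P(B|¬A)

LR = 0.6345 / 0.3509
   = 1.81

The evidence is 1.81 times more likely if A is true than if A is false.
LR > 1, so observing B raises the odds in favor of A.


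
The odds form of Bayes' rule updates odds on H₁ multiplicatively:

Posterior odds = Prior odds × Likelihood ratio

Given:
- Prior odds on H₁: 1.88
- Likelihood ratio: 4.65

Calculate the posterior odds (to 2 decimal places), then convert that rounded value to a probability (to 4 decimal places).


Step 1: Calculate posterior odds
Posterior odds = Prior odds × LR
               = 1.88 × 4.65
               = 8.74

Step 2: Convert to probability
P(H₁|E) = Posterior odds / (1 + Posterior odds)
       = 8.74 / (1 + 8.74)
       = 8.74 / 9.74
       = 0.8973

The evidence increased P(H₁) from 0.6528 to 0.8973.


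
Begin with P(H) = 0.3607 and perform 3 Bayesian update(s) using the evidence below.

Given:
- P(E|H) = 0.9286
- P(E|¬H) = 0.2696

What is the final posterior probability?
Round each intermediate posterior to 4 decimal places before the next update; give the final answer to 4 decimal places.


Sequential Bayesian updating:

Initial prior: P(H) = 0.3607

Update 1:
  P(E) = 0.9286 × 0.3607 + 0.2696 × 0.6393 = 0.33494602 + 0.17235528 = 0.50730130
  P(H|E) = 0.33494602 / 0.50730130 = 0.6603

Update 2:
  P(E) = 0.9286 × 0.6603 + 0.2696 × 0.3397 = 0.61315458 + 0.09158312 = 0.70473770
  P(H|E) = 0.61315458 / 0.70473770 = 0.8700

Update 3:
  P(E) = 0.9286 × 0.8700 + 0.2696 × 0.1300 = 0.80788200 + 0.03504800 = 0.84293000
  P(H|E) = 0.80788200 / 0.84293000 = 0.9584

Final posterior: 0.9584


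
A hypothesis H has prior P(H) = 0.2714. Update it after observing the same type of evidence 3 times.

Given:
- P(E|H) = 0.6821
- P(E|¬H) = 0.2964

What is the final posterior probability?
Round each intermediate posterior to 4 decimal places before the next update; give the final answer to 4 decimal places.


Sequential Bayesian updating:

Initial prior: P(H) = 0.2714

Update 1:
  P(E) = 0.6821 × 0.2714 + 0.2964 × 0.7286 = 0.18512194 + 0.21595704 = 0.40107898
  P(H|E) = 0.18512194 / 0.40107898 = 0.4616

Update 2:
  P(E) = 0.6821 × 0.4616 + 0.2964 × 0.5384 = 0.31485736 + 0.15958176 = 0.47443912
  P(H|E) = 0.31485736 / 0.47443912 = 0.6636

Update 3:
  P(E) = 0.6821 × 0.6636 + 0.2964 × 0.3364 = 0.45264156 + 0.09970896 = 0.55235052
  P(H|E) = 0.45264156 / 0.55235052 = 0.8195

Final posterior: 0.8195


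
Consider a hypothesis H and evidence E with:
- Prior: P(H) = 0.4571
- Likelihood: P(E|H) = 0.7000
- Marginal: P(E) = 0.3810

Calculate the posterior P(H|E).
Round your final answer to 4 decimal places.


Using Bayes' theorem:

P(H|E) = P(E|H) × P(H) / P(E)
       = 0.7000 × 0.4571 / 0.3810
       = 0.31997000 / 0.3810
       = 0.8398

The evidence strengthens our belief in H.
Prior: 0.4571 → Posterior: 0.8398


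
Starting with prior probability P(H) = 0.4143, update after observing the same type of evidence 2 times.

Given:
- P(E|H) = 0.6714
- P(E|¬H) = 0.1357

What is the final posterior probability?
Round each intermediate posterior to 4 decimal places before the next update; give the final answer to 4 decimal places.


Sequential Bayesian updating:

Initial prior: P(H) = 0.4143

Update 1:
  P(E) = 0.6714 × 0.4143 + 0.1357 × 0.5857 = 0.27816102 + 0.07947949 = 0.35764051
  P(H|E) = 0.27816102 / 0.35764051 = 0.7778

Update 2:
  P(E) = 0.6714 × 0.7778 + 0.1357 × 0.2222 = 0.52221492 + 0.03015254 = 0.55236746
  P(H|E) = 0.52221492 / 0.55236746 = 0.9454

Final posterior: 0.9454


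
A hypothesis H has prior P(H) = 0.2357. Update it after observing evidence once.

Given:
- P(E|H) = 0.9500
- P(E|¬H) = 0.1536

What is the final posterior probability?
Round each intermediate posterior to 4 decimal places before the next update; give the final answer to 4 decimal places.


Sequential Bayesian updating:

Initial prior: P(H) = 0.2357

Update 1:
  P(E) = 0.9500 × 0.2357 + 0.1536 × 0.7643 = 0.22391500 + 0.11739648 = 0.34131148
  P(H|E) = 0.22391500 / 0.34131148 = 0.6560

Final posterior: 0.6560


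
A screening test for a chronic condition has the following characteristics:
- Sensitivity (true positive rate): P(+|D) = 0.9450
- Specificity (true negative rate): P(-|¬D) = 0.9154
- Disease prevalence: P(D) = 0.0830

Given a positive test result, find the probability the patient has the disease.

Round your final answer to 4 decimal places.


Let D = has disease, + = positive test

Given:
- P(D) = 0.0830 (prevalence)
- P(+|D) = 0.9450 (sensitivity)
- P(-|¬D) = 0.9154 (specificity)
- P(+|¬D) = 0.0846 (false positive rate = 1 - specificity)

Step 1: Find P(+)
P(+) = P(+|D)P(D) + P(+|¬D)P(¬D)
     = 0.9450 × 0.0830 + 0.0846 × 0.9170
     = 0.07843500 + 0.07757820
     = 0.15601320

Step 2: Apply Bayes' theorem for P(D|+)
P(D|+) = P(+|D)P(D) / P(+)
       = 0.07843500 / 0.15601320
       = 0.5027


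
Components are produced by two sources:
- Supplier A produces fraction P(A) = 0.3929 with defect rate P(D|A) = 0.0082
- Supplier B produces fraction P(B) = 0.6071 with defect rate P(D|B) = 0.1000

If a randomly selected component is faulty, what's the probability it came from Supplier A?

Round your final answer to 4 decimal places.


Let A = from Supplier A, D = faulty

Given:
- P(A) = 0.3929, P(B) = 0.6071
- P(D|A) = 0.0082, P(D|B) = 0.1000

Step 1: Find P(D)
P(D) = P(D|A)P(A) + P(D|B)P(B)
     = 0.0082 × 0.3929 + 0.1000 × 0.6071
     = 0.00322178 + 0.06071000
     = 0.06393178

Step 2: Apply Bayes' theorem
P(A|D) = P(D|A)P(A) / P(D)
       = 0.00322178 / 0.06393178
       = 0.0504


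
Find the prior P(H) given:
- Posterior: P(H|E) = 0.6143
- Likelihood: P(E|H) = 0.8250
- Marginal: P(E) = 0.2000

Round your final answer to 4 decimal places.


From Bayes' theorem: P(H|E) = P(E|H) × P(H) / P(E)

Rearranging for P(H):
P(H) = P(H|E) × P(E) / P(E|H)
     = 0.6143 × 0.2000 / 0.8250
     = 0.12286000 / 0.8250
     = 0.1489


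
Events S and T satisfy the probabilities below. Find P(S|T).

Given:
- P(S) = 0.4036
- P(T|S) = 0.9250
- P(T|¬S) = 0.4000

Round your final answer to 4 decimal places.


Bayes' theorem: P(S|T) = P(T|S) × P(S) / P(T)

Step 1: Calculate P(T) using law of total probability
P(T) = P(T|S)P(S) + P(T|¬S)P(¬S)
     = 0.9250 × 0.4036 + 0.4000 × 0.5964
     = 0.37333000 + 0.23856000
     = 0.61189000

Step 2: Apply Bayes' theorem
P(S|T) = P(T|S) × P(S) / P(T)
       = 0.37333000 / 0.61189000
       = 0.6101


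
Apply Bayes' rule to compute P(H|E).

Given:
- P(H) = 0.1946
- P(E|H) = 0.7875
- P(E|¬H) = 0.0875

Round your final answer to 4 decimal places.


Bayes' theorem: P(H|E) = P(E|H) × P(H) / P(E)

Step 1: Calculate P(E) using law of total probability
P(E) = P(E|H)P(H) + P(E|¬H)P(¬H)
     = 0.7875 × 0.1946 + 0.0875 × 0.8054
     = 0.15324750 + 0.07047250
     = 0.22372000

Step 2: Apply Bayes' theorem
P(H|E) = P(E|H) × P(H) / P(E)
       = 0.15324750 / 0.22372000
       = 0.6850


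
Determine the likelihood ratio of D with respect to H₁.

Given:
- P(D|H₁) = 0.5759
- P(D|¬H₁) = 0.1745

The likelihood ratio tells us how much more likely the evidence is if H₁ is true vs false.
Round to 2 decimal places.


Likelihood Ratio (LR) = P(D|H₁) / P(D|¬H₁)

LR = 0.5759 / 0.1745
   = 3.30

The evidence is 3.30 times more likely if H₁ is true than if H₁ is false.
Since LR > 1, the evidence supports H₁ over ¬H₁.


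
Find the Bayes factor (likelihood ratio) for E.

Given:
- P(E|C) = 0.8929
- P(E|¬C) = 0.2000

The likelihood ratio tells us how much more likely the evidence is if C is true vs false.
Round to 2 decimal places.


Likelihood Ratio (LR) = P(E|C) / P(E|¬C)

LR = 0.8929 / 0.2000
   = 4.46

The evidence is 4.46 times more likely if C is true than if C is false.
Since LR > 1, the evidence supports C over ¬C.


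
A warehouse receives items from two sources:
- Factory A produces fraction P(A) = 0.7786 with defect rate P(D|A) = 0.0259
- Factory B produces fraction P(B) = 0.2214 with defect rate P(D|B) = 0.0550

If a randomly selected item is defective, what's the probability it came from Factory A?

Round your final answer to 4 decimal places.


Let A = from Factory A, D = defective

Given:
- P(A) = 0.7786, P(B) = 0.2214
- P(D|A) = 0.0259, P(D|B) = 0.0550

Step 1: Find P(D)
P(D) = P(D|A)P(A) + P(D|B)P(B)
     = 0.0259 × 0.7786 + 0.0550 × 0.2214
     = 0.02016574 + 0.01217700
     = 0.03234274

Step 2: Apply Bayes' theorem
P(A|D) = P(D|A)P(A) / P(D)
       = 0.02016574 / 0.03234274
       = 0.6235


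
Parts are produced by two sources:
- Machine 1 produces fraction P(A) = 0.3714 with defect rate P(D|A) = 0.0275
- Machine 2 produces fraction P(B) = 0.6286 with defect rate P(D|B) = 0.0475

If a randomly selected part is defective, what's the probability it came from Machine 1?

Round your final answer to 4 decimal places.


Let A = from Machine 1, D = defective

Given:
- P(A) = 0.3714, P(B) = 0.6286
- P(D|A) = 0.0275, P(D|B) = 0.0475

Step 1: Find P(D)
P(D) = P(D|A)P(A) + P(D|B)P(B)
     = 0.0275 × 0.3714 + 0.0475 × 0.6286
     = 0.01021350 + 0.02985850
     = 0.04007200

Step 2: Apply Bayes' theorem
P(A|D) = P(D|A)P(A) / P(D)
       = 0.01021350 / 0.04007200
       = 0.2549


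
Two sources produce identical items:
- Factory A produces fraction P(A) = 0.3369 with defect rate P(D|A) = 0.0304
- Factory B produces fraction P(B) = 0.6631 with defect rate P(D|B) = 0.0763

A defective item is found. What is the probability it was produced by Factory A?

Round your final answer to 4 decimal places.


Let A = from Factory A, D = defective

Given:
- P(A) = 0.3369, P(B) = 0.6631
- P(D|A) = 0.0304, P(D|B) = 0.0763

Step 1: Find P(D)
P(D) = P(D|A)P(A) + P(D|B)P(B)
     = 0.0304 × 0.3369 + 0.0763 × 0.6631
     = 0.01024176 + 0.05059453
     = 0.06083629

Step 2: Apply Bayes' theorem
P(A|D) = P(D|A)P(A) / P(D)
       = 0.01024176 / 0.06083629
       = 0.1683


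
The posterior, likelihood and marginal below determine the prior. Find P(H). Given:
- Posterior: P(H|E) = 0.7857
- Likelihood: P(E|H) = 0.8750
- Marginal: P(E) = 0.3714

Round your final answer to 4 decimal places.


From Bayes' theorem: P(H|E) = P(E|H) × P(H) / P(E)

Rearranging for P(H):
P(H) = P(H|E) × P(E) / P(E|H)
     = 0.7857 × 0.3714 / 0.8750
     = 0.29180898 / 0.8750
     = 0.3335


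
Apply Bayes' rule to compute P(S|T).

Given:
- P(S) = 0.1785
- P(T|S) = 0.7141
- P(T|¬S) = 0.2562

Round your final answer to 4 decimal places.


Bayes' theorem: P(S|T) = P(T|S) × P(S) / P(T)

Step 1: Calculate P(T) using law of total probability
P(T) = P(T|S)P(S) + P(T|¬S)P(¬S)
     = 0.7141 × 0.1785 + 0.2562 × 0.8215
     = 0.12746685 + 0.21046830
     = 0.33793515

Step 2: Apply Bayes' theorem
P(S|T) = P(T|S) × P(S) / P(T)
       = 0.12746685 / 0.33793515
       = 0.3772


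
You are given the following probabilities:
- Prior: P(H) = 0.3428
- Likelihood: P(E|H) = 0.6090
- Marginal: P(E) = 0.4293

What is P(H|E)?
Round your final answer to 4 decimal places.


Using Bayes' theorem:

P(H|E) = P(E|H) × P(H) / P(E)
       = 0.6090 × 0.3428 / 0.4293
       = 0.20876520 / 0.4293
       = 0.4863

The evidence strengthens our belief in H.
Prior: 0.3428 → Posterior: 0.4863


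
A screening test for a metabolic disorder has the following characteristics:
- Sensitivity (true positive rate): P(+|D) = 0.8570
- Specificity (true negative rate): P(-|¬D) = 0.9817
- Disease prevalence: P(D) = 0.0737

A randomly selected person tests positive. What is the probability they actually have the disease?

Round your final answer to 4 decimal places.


Let D = has disease, + = positive test

Given:
- P(D) = 0.0737 (prevalence)
- P(+|D) = 0.8570 (sensitivity)
- P(-|¬D) = 0.9817 (specificity)
- P(+|¬D) = 0.0183 (false positive rate = 1 - specificity)

Step 1: Find P(+)
P(+) = P(+|D)P(D) + P(+|¬D)P(¬D)
     = 0.8570 × 0.0737 + 0.0183 × 0.9263
     = 0.06316090 + 0.01695129
     = 0.08011219

Step 2: Apply Bayes' theorem for P(D|+)
P(D|+) = P(+|D)P(D) / P(+)
       = 0.06316090 / 0.08011219
       = 0.7884


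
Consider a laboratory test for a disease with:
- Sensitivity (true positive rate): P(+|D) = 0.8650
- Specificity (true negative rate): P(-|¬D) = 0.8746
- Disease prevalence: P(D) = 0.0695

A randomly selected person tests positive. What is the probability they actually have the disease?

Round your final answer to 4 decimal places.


Let D = has disease, + = positive test

Given:
- P(D) = 0.0695 (prevalence)
- P(+|D) = 0.8650 (sensitivity)
- P(-|¬D) = 0.8746 (specificity)
- P(+|¬D) = 0.1254 (false positive rate = 1 - specificity)

Step 1: Find P(+)
P(+) = P(+|D)P(D) + P(+|¬D)P(¬D)
     = 0.8650 × 0.0695 + 0.1254 × 0.9305
     = 0.06011750 + 0.11668470
     = 0.17680220

Step 2: Apply Bayes' theorem for P(D|+)
P(D|+) = P(+|D)P(D) / P(+)
       = 0.06011750 / 0.17680220
       = 0.3400


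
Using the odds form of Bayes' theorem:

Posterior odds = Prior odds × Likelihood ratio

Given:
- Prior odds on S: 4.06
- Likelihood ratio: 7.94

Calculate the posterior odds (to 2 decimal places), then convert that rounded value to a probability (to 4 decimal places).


Step 1: Calculate posterior odds
Posterior odds = Prior odds × LR
               = 4.06 × 7.94
               = 32.24

Step 2: Convert to probability
P(S|E) = Posterior odds / (1 + Posterior odds)
       = 32.24 / (1 + 32.24)
       = 32.24 / 33.24
       = 0.9699

The evidence increased P(S) from 0.8024 to 0.9699.


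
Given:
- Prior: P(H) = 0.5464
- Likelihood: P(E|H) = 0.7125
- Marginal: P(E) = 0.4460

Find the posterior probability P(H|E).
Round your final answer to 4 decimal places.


Using Bayes' theorem:

P(H|E) = P(E|H) × P(H) / P(E)
       = 0.7125 × 0.5464 / 0.4460
       = 0.38931000 / 0.4460
       = 0.8729

The evidence strengthens our belief in H.
Prior: 0.5464 → Posterior: 0.8729


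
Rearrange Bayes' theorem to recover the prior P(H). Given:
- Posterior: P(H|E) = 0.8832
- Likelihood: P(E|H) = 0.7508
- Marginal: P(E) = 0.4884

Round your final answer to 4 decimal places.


From Bayes' theorem: P(H|E) = P(E|H) × P(H) / P(E)

Rearranging for P(H):
P(H) = P(H|E) × P(E) / P(E|H)
     = 0.8832 × 0.4884 / 0.7508
     = 0.43135488 / 0.7508
     = 0.5745


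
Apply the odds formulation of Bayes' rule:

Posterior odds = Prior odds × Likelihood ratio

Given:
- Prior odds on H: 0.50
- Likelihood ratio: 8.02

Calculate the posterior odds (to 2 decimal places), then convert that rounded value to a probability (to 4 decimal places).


Step 1: Calculate posterior odds
Posterior odds = Prior odds × LR
               = 0.50 × 8.02
               = 4.01

Step 2: Convert to probability
P(H|E) = Posterior odds / (1 + Posterior odds)
       = 4.01 / (1 + 4.01)
       = 4.01 / 5.01
       = 0.8004

The evidence increased P(H) from 0.3333 to 0.8004.


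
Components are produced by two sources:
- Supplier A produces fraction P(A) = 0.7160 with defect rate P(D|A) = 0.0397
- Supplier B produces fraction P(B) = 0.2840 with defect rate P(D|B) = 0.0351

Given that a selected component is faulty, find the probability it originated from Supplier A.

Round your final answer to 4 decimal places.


Let A = from Supplier A, D = faulty

Given:
- P(A) = 0.7160, P(B) = 0.2840
- P(D|A) = 0.0397, P(D|B) = 0.0351

Step 1: Find P(D)
P(D) = P(D|A)P(A) + P(D|B)P(B)
     = 0.0397 × 0.7160 + 0.0351 × 0.2840
     = 0.02842520 + 0.00996840
     = 0.03839360

Step 2: Apply Bayes' theorem
P(A|D) = P(D|A)P(A) / P(D)
       = 0.02842520 / 0.03839360
       = 0.7404


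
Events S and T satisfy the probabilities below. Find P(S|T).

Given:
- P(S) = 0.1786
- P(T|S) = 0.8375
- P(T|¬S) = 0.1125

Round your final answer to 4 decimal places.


Bayes' theorem: P(S|T) = P(T|S) × P(S) / P(T)

Step 1: Calculate P(T) using law of total probability
P(T) = P(T|S)P(S) + P(T|¬S)P(¬S)
     = 0.8375 × 0.1786 + 0.1125 × 0.8214
     = 0.14957750 + 0.09240750
     = 0.24198500

Step 2: Apply Bayes' theorem
P(S|T) = P(T|S) × P(S) / P(T)
       = 0.14957750 / 0.24198500
       = 0.6181


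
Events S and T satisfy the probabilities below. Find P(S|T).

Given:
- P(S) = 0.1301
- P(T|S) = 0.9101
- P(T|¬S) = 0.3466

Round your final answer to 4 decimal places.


Bayes' theorem: P(S|T) = P(T|S) × P(S) / P(T)

Step 1: Calculate P(T) using law of total probability
P(T) = P(T|S)P(S) + P(T|¬S)P(¬S)
     = 0.9101 × 0.1301 + 0.3466 × 0.8699
     = 0.11840401 + 0.30150734
     = 0.41991135

Step 2: Apply Bayes' theorem
P(S|T) = P(T|S) × P(S) / P(T)
       = 0.11840401 / 0.41991135
       = 0.2820


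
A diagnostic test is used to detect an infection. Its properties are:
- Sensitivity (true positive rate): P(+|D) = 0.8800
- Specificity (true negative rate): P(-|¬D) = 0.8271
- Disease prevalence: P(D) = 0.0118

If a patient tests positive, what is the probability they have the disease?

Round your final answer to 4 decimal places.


Let D = has disease, + = positive test

Given:
- P(D) = 0.0118 (prevalence)
- P(+|D) = 0.8800 (sensitivity)
- P(-|¬D) = 0.8271 (specificity)
- P(+|¬D) = 0.1729 (false positive rate = 1 - specificity)

Step 1: Find P(+)
P(+) = P(+|D)P(D) + P(+|¬D)P(¬D)
     = 0.8800 × 0.0118 + 0.1729 × 0.9882
     = 0.01038400 + 0.17085978
     = 0.18124378

Step 2: Apply Bayes' theorem for P(D|+)
P(D|+) = P(+|D)P(D) / P(+)
       = 0.01038400 / 0.18124378
       = 0.0573


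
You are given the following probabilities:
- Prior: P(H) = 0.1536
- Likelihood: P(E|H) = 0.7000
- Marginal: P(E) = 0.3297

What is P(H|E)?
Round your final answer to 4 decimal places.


Using Bayes' theorem:

P(H|E) = P(E|H) × P(H) / P(E)
       = 0.7000 × 0.1536 / 0.3297
       = 0.10752000 / 0.3297
       = 0.3261

The evidence strengthens our belief in H.
Prior: 0.1536 → Posterior: 0.3261


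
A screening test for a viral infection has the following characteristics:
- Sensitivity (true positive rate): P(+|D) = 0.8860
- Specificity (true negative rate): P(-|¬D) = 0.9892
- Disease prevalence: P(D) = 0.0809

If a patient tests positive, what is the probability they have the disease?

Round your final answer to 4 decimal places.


Let D = has disease, + = positive test

Given:
- P(D) = 0.0809 (prevalence)
- P(+|D) = 0.8860 (sensitivity)
- P(-|¬D) = 0.9892 (specificity)
- P(+|¬D) = 0.0108 (false positive rate = 1 - specificity)

Step 1: Find P(+)
P(+) = P(+|D)P(D) + P(+|¬D)P(¬D)
     = 0.8860 × 0.0809 + 0.0108 × 0.9191
     = 0.07167740 + 0.00992628
     = 0.08160368

Step 2: Apply Bayes' theorem for P(D|+)
P(D|+) = P(+|D)P(D) / P(+)
       = 0.07167740 / 0.08160368
       = 0.8784


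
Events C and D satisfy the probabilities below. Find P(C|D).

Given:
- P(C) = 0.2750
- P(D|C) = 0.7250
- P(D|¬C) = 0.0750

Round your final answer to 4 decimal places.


Bayes' theorem: P(C|D) = P(D|C) × P(C) / P(D)

Step 1: Calculate P(D) using law of total probability
P(D) = P(D|C)P(C) + P(D|¬C)P(¬C)
     = 0.7250 × 0.2750 + 0.0750 × 0.7250
     = 0.19937500 + 0.05437500
     = 0.25375000

Step 2: Apply Bayes' theorem
P(C|D) = P(D|C) × P(C) / P(D)
       = 0.19937500 / 0.25375000
       = 0.7857


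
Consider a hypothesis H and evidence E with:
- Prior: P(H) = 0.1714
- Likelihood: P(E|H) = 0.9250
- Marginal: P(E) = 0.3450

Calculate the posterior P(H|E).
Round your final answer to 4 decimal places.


Using Bayes' theorem:

P(H|E) = P(E|H) × P(H) / P(E)
       = 0.9250 × 0.1714 / 0.3450
       = 0.15854500 / 0.3450
       = 0.4596

The evidence strengthens our belief in H.
Prior: 0.1714 → Posterior: 0.4596


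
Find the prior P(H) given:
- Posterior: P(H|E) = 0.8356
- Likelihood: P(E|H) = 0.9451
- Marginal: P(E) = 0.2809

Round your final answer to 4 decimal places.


From Bayes' theorem: P(H|E) = P(E|H) × P(H) / P(E)

Rearranging for P(H):
P(H) = P(H|E) × P(E) / P(E|H)
     = 0.8356 × 0.2809 / 0.9451
     = 0.23472004 / 0.9451
     = 0.2484


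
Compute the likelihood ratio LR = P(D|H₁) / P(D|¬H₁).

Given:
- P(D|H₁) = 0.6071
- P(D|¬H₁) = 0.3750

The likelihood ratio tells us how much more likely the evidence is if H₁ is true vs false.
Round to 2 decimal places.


Likelihood Ratio (LR) = P(D|H₁) / P(D|¬H₁)

LR = 0.6071 / 0.3750
   = 1.62

The evidence is 1.62 times more likely if H₁ is true than if H₁ is false.
LR > 1, so observing D raises the odds in favor of H₁.


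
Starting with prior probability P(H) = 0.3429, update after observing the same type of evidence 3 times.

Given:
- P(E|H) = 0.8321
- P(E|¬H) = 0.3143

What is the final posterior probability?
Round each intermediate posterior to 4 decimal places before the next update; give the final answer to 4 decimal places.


Sequential Bayesian updating:

Initial prior: P(H) = 0.3429

Update 1:
  P(E) = 0.8321 × 0.3429 + 0.3143 × 0.6571 = 0.28532709 + 0.20652653 = 0.49185362
  P(H|E) = 0.28532709 / 0.49185362 = 0.5801

Update 2:
  P(E) = 0.8321 × 0.5801 + 0.3143 × 0.4199 = 0.48270121 + 0.13197457 = 0.61467578
  P(H|E) = 0.48270121 / 0.61467578 = 0.7853

Update 3:
  P(E) = 0.8321 × 0.7853 + 0.3143 × 0.2147 = 0.65344813 + 0.06748021 = 0.72092834
  P(H|E) = 0.65344813 / 0.72092834 = 0.9064

Final posterior: 0.9064


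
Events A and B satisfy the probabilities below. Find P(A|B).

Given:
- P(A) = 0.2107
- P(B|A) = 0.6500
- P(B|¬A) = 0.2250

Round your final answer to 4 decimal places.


Bayes' theorem: P(A|B) = P(B|A) × P(A) / P(B)

Step 1: Calculate P(B) using law of total probability
P(B) = P(B|A)P(A) + P(B|¬A)P(¬A)
     = 0.6500 × 0.2107 + 0.2250 × 0.7893
     = 0.13695500 + 0.17759250
     = 0.31454750

Step 2: Apply Bayes' theorem
P(A|B) = P(B|A) × P(A) / P(B)
       = 0.13695500 / 0.31454750
       = 0.4354


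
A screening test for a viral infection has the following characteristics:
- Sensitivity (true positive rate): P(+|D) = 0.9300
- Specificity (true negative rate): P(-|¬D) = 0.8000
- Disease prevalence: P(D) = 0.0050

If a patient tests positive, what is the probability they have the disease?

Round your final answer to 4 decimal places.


Let D = has disease, + = positive test

Given:
- P(D) = 0.0050 (prevalence)
- P(+|D) = 0.9300 (sensitivity)
- P(-|¬D) = 0.8000 (specificity)
- P(+|¬D) = 0.2000 (false positive rate = 1 - specificity)

Step 1: Find P(+)
P(+) = P(+|D)P(D) + P(+|¬D)P(¬D)
     = 0.9300 × 0.0050 + 0.2000 × 0.9950
     = 0.00465000 + 0.19900000
     = 0.20365000

Step 2: Apply Bayes' theorem for P(D|+)
P(D|+) = P(+|D)P(D) / P(+)
       = 0.00465000 / 0.20365000
       = 0.0228


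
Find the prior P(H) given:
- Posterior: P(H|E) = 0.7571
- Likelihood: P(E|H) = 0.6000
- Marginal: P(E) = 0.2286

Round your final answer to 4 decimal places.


From Bayes' theorem: P(H|E) = P(E|H) × P(H) / P(E)

Rearranging for P(H):
P(H) = P(H|E) × P(E) / P(E|H)
     = 0.7571 × 0.2286 / 0.6000
     = 0.17307306 / 0.6000
     = 0.2885


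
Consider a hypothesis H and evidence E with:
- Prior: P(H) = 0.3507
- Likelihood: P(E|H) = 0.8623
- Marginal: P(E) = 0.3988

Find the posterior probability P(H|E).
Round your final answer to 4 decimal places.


Using Bayes' theorem:

P(H|E) = P(E|H) × P(H) / P(E)
       = 0.8623 × 0.3507 / 0.3988
       = 0.30240861 / 0.3988
       = 0.7583

The evidence strengthens our belief in H.
Prior: 0.3507 → Posterior: 0.7583


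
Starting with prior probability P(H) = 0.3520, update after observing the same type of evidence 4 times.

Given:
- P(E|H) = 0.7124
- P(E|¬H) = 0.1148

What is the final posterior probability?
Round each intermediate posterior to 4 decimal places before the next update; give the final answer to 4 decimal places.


Sequential Bayesian updating:

Initial prior: P(H) = 0.3520

Update 1:
  P(E) = 0.7124 × 0.3520 + 0.1148 × 0.6480 = 0.25076480 + 0.07439040 = 0.32515520
  P(H|E) = 0.25076480 / 0.32515520 = 0.7712

Update 2:
  P(E) = 0.7124 × 0.7712 + 0.1148 × 0.2288 = 0.54940288 + 0.02626624 = 0.57566912
  P(H|E) = 0.54940288 / 0.57566912 = 0.9544

Update 3:
  P(E) = 0.7124 × 0.9544 + 0.1148 × 0.0456 = 0.67991456 + 0.00523488 = 0.68514944
  P(H|E) = 0.67991456 / 0.68514944 = 0.9924

Update 4:
  P(E) = 0.7124 × 0.9924 + 0.1148 × 0.0076 = 0.70698576 + 0.00087248 = 0.70785824
  P(H|E) = 0.70698576 / 0.70785824 = 0.9988

Final posterior: 0.9988


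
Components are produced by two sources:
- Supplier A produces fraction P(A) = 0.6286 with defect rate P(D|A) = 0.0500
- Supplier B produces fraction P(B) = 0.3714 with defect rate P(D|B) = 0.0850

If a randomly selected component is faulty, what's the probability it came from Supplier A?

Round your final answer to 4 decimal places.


Let A = from Supplier A, D = faulty

Given:
- P(A) = 0.6286, P(B) = 0.3714
- P(D|A) = 0.0500, P(D|B) = 0.0850

Step 1: Find P(D)
P(D) = P(D|A)P(A) + P(D|B)P(B)
     = 0.0500 × 0.6286 + 0.0850 × 0.3714
     = 0.03143000 + 0.03156900
     = 0.06299900

Step 2: Apply Bayes' theorem
P(A|D) = P(D|A)P(A) / P(D)
       = 0.03143000 / 0.06299900
       = 0.4989


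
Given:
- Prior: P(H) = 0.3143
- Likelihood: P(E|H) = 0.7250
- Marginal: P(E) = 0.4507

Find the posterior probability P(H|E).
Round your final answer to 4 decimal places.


Using Bayes' theorem:

P(H|E) = P(E|H) × P(H) / P(E)
       = 0.7250 × 0.3143 / 0.4507
       = 0.22786750 / 0.4507
       = 0.5056

The evidence strengthens our belief in H.
Prior: 0.3143 → Posterior: 0.5056


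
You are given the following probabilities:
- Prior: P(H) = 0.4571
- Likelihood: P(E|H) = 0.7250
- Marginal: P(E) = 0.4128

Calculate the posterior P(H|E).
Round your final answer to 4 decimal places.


Using Bayes' theorem:

P(H|E) = P(E|H) × P(H) / P(E)
       = 0.7250 × 0.4571 / 0.4128
       = 0.33139750 / 0.4128
       = 0.8028

The evidence strengthens our belief in H.
Prior: 0.4571 → Posterior: 0.8028


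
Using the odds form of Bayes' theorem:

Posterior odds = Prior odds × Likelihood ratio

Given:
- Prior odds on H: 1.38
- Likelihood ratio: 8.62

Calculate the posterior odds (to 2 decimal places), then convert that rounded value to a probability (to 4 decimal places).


Step 1: Calculate posterior odds
Posterior odds = Prior odds × LR
               = 1.38 × 8.62
               = 11.90

Step 2: Convert to probability
P(H|E) = Posterior odds / (1 + Posterior odds)
       = 11.90 / (1 + 11.90)
       = 11.90 / 12.90
       = 0.9225

The evidence increased P(H) from 0.5798 to 0.9225.


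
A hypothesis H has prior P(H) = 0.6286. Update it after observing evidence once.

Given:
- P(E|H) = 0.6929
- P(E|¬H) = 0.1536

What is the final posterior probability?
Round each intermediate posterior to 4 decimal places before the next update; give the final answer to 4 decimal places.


Sequential Bayesian updating:

Initial prior: P(H) = 0.6286

Update 1:
  P(E) = 0.6929 × 0.6286 + 0.1536 × 0.3714 = 0.43555694 + 0.05704704 = 0.49260398
  P(H|E) = 0.43555694 / 0.49260398 = 0.8842

Final posterior: 0.8842


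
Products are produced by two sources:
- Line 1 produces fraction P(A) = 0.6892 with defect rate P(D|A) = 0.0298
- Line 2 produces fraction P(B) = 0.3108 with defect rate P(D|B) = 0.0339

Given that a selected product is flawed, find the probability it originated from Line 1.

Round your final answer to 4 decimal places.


Let A = from Line 1, D = flawed

Given:
- P(A) = 0.6892, P(B) = 0.3108
- P(D|A) = 0.0298, P(D|B) = 0.0339

Step 1: Find P(D)
P(D) = P(D|A)P(A) + P(D|B)P(B)
     = 0.0298 × 0.6892 + 0.0339 × 0.3108
     = 0.02053816 + 0.01053612
     = 0.03107428

Step 2: Apply Bayes' theorem
P(A|D) = P(D|A)P(A) / P(D)
       = 0.02053816 / 0.03107428
       = 0.6609


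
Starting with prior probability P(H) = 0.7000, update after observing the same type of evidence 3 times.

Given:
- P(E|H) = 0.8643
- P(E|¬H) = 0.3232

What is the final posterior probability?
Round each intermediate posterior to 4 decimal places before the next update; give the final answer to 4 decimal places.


Sequential Bayesian updating:

Initial prior: P(H) = 0.7000

Update 1:
  P(E) = 0.8643 × 0.7000 + 0.3232 × 0.3000 = 0.60501000 + 0.09696000 = 0.70197000
  P(H|E) = 0.60501000 / 0.70197000 = 0.8619

Update 2:
  P(E) = 0.8643 × 0.8619 + 0.3232 × 0.1381 = 0.74494017 + 0.04463392 = 0.78957409
  P(H|E) = 0.74494017 / 0.78957409 = 0.9435

Update 3:
  P(E) = 0.8643 × 0.9435 + 0.3232 × 0.0565 = 0.81546705 + 0.01826080 = 0.83372785
  P(H|E) = 0.81546705 / 0.83372785 = 0.9781

Final posterior: 0.9781


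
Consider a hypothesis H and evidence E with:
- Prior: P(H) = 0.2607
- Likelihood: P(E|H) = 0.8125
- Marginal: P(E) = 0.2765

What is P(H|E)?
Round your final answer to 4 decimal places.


Using Bayes' theorem:

P(H|E) = P(E|H) × P(H) / P(E)
       = 0.8125 × 0.2607 / 0.2765
       = 0.21181875 / 0.2765
       = 0.7661

The evidence strengthens our belief in H.
Prior: 0.2607 → Posterior: 0.7661


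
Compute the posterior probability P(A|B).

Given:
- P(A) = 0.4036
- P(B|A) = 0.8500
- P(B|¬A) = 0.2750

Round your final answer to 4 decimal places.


Bayes' theorem: P(A|B) = P(B|A) × P(A) / P(B)

Step 1: Calculate P(B) using law of total probability
P(B) = P(B|A)P(A) + P(B|¬A)P(¬A)
     = 0.8500 × 0.4036 + 0.2750 × 0.5964
     = 0.34306000 + 0.16401000
     = 0.50707000

Step 2: Apply Bayes' theorem
P(A|B) = P(B|A) × P(A) / P(B)
       = 0.34306000 / 0.50707000
       = 0.6766


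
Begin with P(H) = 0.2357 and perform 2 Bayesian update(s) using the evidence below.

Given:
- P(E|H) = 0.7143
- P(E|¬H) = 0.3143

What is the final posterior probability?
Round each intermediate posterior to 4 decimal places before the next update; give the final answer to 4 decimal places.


Sequential Bayesian updating:

Initial prior: P(H) = 0.2357

Update 1:
  P(E) = 0.7143 × 0.2357 + 0.3143 × 0.7643 = 0.16836051 + 0.24021949 = 0.40858000
  P(H|E) = 0.16836051 / 0.40858000 = 0.4121

Update 2:
  P(E) = 0.7143 × 0.4121 + 0.3143 × 0.5879 = 0.29436303 + 0.18477697 = 0.47914000
  P(H|E) = 0.29436303 / 0.47914000 = 0.6144

Final posterior: 0.6144


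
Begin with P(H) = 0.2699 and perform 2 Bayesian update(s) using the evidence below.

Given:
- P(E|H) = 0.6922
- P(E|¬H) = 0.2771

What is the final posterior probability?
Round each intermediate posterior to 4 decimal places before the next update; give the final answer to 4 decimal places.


Sequential Bayesian updating:

Initial prior: P(H) = 0.2699

Update 1:
  P(E) = 0.6922 × 0.2699 + 0.2771 × 0.7301 = 0.18682478 + 0.20231071 = 0.38913549
  P(H|E) = 0.18682478 / 0.38913549 = 0.4801

Update 2:
  P(E) = 0.6922 × 0.4801 + 0.2771 × 0.5199 = 0.33232522 + 0.14406429 = 0.47638951
  P(H|E) = 0.33232522 / 0.47638951 = 0.6976

Final posterior: 0.6976


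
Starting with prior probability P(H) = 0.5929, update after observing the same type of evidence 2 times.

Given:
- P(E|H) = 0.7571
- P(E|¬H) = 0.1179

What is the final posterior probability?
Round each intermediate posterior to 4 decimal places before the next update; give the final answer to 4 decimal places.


Sequential Bayesian updating:

Initial prior: P(H) = 0.5929

Update 1:
  P(E) = 0.7571 × 0.5929 + 0.1179 × 0.4071 = 0.44888459 + 0.04799709 = 0.49688168
  P(H|E) = 0.44888459 / 0.49688168 = 0.9034

Update 2:
  P(E) = 0.7571 × 0.9034 + 0.1179 × 0.0966 = 0.68396414 + 0.01138914 = 0.69535328
  P(H|E) = 0.68396414 / 0.69535328 = 0.9836

Final posterior: 0.9836


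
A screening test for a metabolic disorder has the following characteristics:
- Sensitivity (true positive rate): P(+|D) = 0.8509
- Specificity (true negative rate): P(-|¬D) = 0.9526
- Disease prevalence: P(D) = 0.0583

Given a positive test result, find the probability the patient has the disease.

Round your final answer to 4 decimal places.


Let D = has disease, + = positive test

Given:
- P(D) = 0.0583 (prevalence)
- P(+|D) = 0.8509 (sensitivity)
- P(-|¬D) = 0.9526 (specificity)
- P(+|¬D) = 0.0474 (false positive rate = 1 - specificity)

Step 1: Find P(+)
P(+) = P(+|D)P(D) + P(+|¬D)P(¬D)
     = 0.8509 × 0.0583 + 0.0474 × 0.9417
     = 0.04960747 + 0.04463658
     = 0.09424405

Step 2: Apply Bayes' theorem for P(D|+)
P(D|+) = P(+|D)P(D) / P(+)
       = 0.04960747 / 0.09424405
       = 0.5264


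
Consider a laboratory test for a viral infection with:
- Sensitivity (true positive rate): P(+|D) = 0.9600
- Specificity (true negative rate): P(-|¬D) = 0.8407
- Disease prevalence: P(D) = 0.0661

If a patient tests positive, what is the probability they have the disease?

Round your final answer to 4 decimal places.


Let D = has disease, + = positive test

Given:
- P(D) = 0.0661 (prevalence)
- P(+|D) = 0.9600 (sensitivity)
- P(-|¬D) = 0.8407 (specificity)
- P(+|¬D) = 0.1593 (false positive rate = 1 - specificity)

Step 1: Find P(+)
P(+) = P(+|D)P(D) + P(+|¬D)P(¬D)
     = 0.9600 × 0.0661 + 0.1593 × 0.9339
     = 0.06345600 + 0.14877027
     = 0.21222627

Step 2: Apply Bayes' theorem for P(D|+)
P(D|+) = P(+|D)P(D) / P(+)
       = 0.06345600 / 0.21222627
       = 0.2990


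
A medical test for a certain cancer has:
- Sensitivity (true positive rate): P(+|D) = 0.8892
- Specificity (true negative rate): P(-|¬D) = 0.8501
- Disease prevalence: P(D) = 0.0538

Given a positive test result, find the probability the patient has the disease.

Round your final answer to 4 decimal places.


Let D = has disease, + = positive test

Given:
- P(D) = 0.0538 (prevalence)
- P(+|D) = 0.8892 (sensitivity)
- P(-|¬D) = 0.8501 (specificity)
- P(+|¬D) = 0.1499 (false positive rate = 1 - specificity)

Step 1: Find P(+)
P(+) = P(+|D)P(D) + P(+|¬D)P(¬D)
     = 0.8892 × 0.0538 + 0.1499 × 0.9462
     = 0.04783896 + 0.14183538
     = 0.18967434

Step 2: Apply Bayes' theorem for P(D|+)
P(D|+) = P(+|D)P(D) / P(+)
       = 0.04783896 / 0.18967434
       = 0.2522


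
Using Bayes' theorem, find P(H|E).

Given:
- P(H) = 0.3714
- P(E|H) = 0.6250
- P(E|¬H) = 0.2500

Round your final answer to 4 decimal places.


Bayes' theorem: P(H|E) = P(E|H) × P(H) / P(E)

Step 1: Calculate P(E) using law of total probability
P(E) = P(E|H)P(H) + P(E|¬H)P(¬H)
     = 0.6250 × 0.3714 + 0.2500 × 0.6286
     = 0.23212500 + 0.15715000
     = 0.38927500

Step 2: Apply Bayes' theorem
P(H|E) = P(E|H) × P(H) / P(E)
       = 0.23212500 / 0.38927500
       = 0.5963


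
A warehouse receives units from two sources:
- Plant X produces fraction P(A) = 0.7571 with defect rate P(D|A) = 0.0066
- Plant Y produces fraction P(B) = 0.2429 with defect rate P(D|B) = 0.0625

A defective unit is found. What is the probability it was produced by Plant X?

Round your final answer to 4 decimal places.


Let A = from Plant X, D = defective

Given:
- P(A) = 0.7571, P(B) = 0.2429
- P(D|A) = 0.0066, P(D|B) = 0.0625

Step 1: Find P(D)
P(D) = P(D|A)P(A) + P(D|B)P(B)
     = 0.0066 × 0.7571 + 0.0625 × 0.2429
     = 0.00499686 + 0.01518125
     = 0.02017811

Step 2: Apply Bayes' theorem
P(A|D) = P(D|A)P(A) / P(D)
       = 0.00499686 / 0.02017811
       = 0.2476


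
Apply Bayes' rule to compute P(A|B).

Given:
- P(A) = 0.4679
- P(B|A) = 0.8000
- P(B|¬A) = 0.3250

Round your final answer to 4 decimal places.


Bayes' theorem: P(A|B) = P(B|A) × P(A) / P(B)

Step 1: Calculate P(B) using law of total probability
P(B) = P(B|A)P(A) + P(B|¬A)P(¬A)
     = 0.8000 × 0.4679 + 0.3250 × 0.5321
     = 0.37432000 + 0.17293250
     = 0.54725250

Step 2: Apply Bayes' theorem
P(A|B) = P(B|A) × P(A) / P(B)
       = 0.37432000 / 0.54725250
       = 0.6840


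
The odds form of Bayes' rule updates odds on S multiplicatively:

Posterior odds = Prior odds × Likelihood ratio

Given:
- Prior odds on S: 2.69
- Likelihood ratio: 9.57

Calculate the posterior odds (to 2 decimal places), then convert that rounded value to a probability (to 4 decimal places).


Step 1: Calculate posterior odds
Posterior odds = Prior odds × LR
               = 2.69 × 9.57
               = 25.74

Step 2: Convert to probability
P(S|E) = Posterior odds / (1 + Posterior odds)
       = 25.74 / (1 + 25.74)
       = 25.74 / 26.74
       = 0.9626

The evidence increased P(S) from 0.7290 to 0.9626.


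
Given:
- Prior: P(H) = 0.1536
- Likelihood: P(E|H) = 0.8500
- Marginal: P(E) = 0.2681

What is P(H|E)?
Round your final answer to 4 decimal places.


Using Bayes' theorem:

P(H|E) = P(E|H) × P(H) / P(E)
       = 0.8500 × 0.1536 / 0.2681
       = 0.13056000 / 0.2681
       = 0.4870

The evidence strengthens our belief in H.
Prior: 0.1536 → Posterior: 0.4870


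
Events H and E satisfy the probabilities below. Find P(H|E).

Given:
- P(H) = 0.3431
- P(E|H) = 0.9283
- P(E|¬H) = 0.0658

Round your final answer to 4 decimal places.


Bayes' theorem: P(H|E) = P(E|H) × P(H) / P(E)

Step 1: Calculate P(E) using law of total probability
P(E) = P(E|H)P(H) + P(E|¬H)P(¬H)
     = 0.9283 × 0.3431 + 0.0658 × 0.6569
     = 0.31849973 + 0.04322402
     = 0.36172375

Step 2: Apply Bayes' theorem
P(H|E) = P(E|H) × P(H) / P(E)
       = 0.31849973 / 0.36172375
       = 0.8805


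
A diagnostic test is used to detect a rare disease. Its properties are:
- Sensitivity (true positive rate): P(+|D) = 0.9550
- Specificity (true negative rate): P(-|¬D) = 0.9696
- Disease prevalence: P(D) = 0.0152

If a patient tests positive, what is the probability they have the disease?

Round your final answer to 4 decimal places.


Let D = has disease, + = positive test

Given:
- P(D) = 0.0152 (prevalence)
- P(+|D) = 0.9550 (sensitivity)
- P(-|¬D) = 0.9696 (specificity)
- P(+|¬D) = 0.0304 (false positive rate = 1 - specificity)

Step 1: Find P(+)
P(+) = P(+|D)P(D) + P(+|¬D)P(¬D)
     = 0.9550 × 0.0152 + 0.0304 × 0.9848
     = 0.01451600 + 0.02993792
     = 0.04445392

Step 2: Apply Bayes' theorem for P(D|+)
P(D|+) = P(+|D)P(D) / P(+)
       = 0.01451600 / 0.04445392
       = 0.3265
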